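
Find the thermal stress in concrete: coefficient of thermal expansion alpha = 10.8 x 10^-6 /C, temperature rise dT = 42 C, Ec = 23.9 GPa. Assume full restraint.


sigma = alpha * dT * Ec
= 10.8e-6 * 42 * 23.9 * 1000
= 10.841 MPa

10.841


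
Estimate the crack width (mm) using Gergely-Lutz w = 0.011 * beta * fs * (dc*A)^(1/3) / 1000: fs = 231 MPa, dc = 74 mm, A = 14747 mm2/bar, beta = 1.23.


w = 0.011 * beta * fs * (dc * A)^(1/3) / 1000
= 0.011 * 1.23 * 231 * (74 * 14747)^(1/3) / 1000
= 0.322 mm

0.322


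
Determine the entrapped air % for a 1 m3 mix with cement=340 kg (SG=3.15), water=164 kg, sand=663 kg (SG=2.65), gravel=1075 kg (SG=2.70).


Vol cement = 340 / (3.15 * 1000) = 0.107937 m3
Vol water = 164 / 1000 = 0.164 m3
Vol sand = 663 / (2.65 * 1000) = 0.250189 m3
Vol gravel = 1075 / (2.70 * 1000) = 0.398148 m3
Total solid + water volume = 0.920273 m3
Air = (1 - 0.920273) * 100 = 7.97%

7.97


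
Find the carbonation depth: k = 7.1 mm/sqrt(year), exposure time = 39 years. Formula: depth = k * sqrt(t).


depth = k * sqrt(t)
= 7.1 * sqrt(39)
= 44.34 mm

44.34


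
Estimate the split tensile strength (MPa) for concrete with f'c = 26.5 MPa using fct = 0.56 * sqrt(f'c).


fct = 0.56 * sqrt(26.5)
= 0.56 * 5.148
= 2.883 MPa

2.883


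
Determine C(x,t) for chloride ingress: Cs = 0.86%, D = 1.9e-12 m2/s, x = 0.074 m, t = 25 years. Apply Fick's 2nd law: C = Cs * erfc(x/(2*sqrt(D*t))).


t_seconds = 25 * 365.25 * 24 * 3600 = 788940000.0 s
arg = 0.074 / (2 * sqrt(1.9e-12 * 788940000.0))
= 0.9557
erfc(0.9557) = 0.1765
C = 0.86 * 0.1765 = 0.1518%

0.1518


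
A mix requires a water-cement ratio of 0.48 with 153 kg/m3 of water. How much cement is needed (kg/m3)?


Cement = water / (w/c)
= 153 / 0.48
= 318.8 kg/m3

318.8


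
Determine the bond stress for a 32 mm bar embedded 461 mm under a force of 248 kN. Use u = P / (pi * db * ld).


u = P / (pi * db * ld)
= 248 * 1000 / (pi * 32 * 461)
= 5.351 MPa

5.351


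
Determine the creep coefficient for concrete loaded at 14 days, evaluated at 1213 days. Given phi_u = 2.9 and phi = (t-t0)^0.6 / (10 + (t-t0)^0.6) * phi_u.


dt = 1213 - 14 = 1199
phi = 1199^0.6 / (10 + 1199^0.6) * 2.9
= 2.539

2.539


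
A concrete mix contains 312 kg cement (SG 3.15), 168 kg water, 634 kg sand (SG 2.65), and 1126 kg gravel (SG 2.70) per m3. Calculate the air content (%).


Vol cement = 312 / (3.15 * 1000) = 0.099048 m3
Vol water = 168 / 1000 = 0.168 m3
Vol sand = 634 / (2.65 * 1000) = 0.239245 m3
Vol gravel = 1126 / (2.70 * 1000) = 0.417037 m3
Total solid + water volume = 0.92333 m3
Air = (1 - 0.92333) * 100 = 7.67%

7.67


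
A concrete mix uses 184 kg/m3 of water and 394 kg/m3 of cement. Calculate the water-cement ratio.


w/c = water / cement
w/c = 184 / 394 = 0.467

0.467


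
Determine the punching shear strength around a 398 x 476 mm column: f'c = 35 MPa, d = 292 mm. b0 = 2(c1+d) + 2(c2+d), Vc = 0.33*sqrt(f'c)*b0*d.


b0 = 2*(398 + 292) + 2*(476 + 292) = 2916 mm
Vc = 0.33 * sqrt(35) * 2916 * 292 / 1000
= 1662.33 kN

1662.33


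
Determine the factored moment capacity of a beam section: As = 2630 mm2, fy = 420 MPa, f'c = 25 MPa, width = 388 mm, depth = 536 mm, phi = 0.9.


a = As * fy / (0.85 * f'c * b)
= 2630 * 420 / (0.85 * 25 * 388)
= 133.9721 mm
Mn = As * fy * (d - a/2) / 10^6
= 518.0728 kN-m
phi*Mn = 0.9 * 518.0728 = 466.27 kN-m

466.27


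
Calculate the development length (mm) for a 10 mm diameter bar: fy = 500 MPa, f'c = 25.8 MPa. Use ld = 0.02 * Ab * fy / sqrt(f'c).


Ab = pi * 10^2 / 4 = 78.54 mm2
ld = 0.02 * 78.54 * 500 / sqrt(25.8)
= 154.6 mm

154.6


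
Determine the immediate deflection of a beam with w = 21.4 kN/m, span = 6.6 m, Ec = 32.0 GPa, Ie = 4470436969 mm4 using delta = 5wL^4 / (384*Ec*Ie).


Convert: L = 6.6 m = 6600 mm, Ec = 32.0 GPa = 32000 MPa
delta = 5 * 21.4 * 6600^4 / (384 * 32000 * 4470436969)
= 3.7 mm

3.7


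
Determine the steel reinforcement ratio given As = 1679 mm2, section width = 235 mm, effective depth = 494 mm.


rho = As / (b * d)
= 1679 / (235 * 494)
= 0.0145

0.0145


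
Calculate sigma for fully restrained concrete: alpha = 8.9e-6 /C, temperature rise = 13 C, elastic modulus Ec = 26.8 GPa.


sigma = alpha * dT * Ec
= 8.9e-6 * 13 * 26.8 * 1000
= 3.101 MPa

3.101


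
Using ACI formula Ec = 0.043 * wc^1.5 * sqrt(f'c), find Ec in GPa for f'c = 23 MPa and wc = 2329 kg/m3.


Ec = 0.043 * 2329^1.5 * sqrt(23) / 1000
= 23.18 GPa

23.18


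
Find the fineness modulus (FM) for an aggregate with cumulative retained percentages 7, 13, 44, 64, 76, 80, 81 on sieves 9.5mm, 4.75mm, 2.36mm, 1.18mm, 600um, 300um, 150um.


FM = sum(cumulative % retained) / 100
= 365 / 100
= 3.65

3.65


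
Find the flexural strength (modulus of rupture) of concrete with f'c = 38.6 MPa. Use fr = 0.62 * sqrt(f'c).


fr = 0.62 * sqrt(38.6)
= 3.852 MPa

3.852


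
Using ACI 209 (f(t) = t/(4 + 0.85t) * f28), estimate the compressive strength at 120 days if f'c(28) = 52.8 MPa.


f(120) = 120 / (4 + 0.85 * 120) * 52.8
= 120 / 106.0 * 52.8
= 59.77 MPa

59.77


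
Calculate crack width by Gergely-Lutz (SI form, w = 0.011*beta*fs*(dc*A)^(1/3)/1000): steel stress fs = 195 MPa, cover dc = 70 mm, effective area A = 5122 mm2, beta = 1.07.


w = 0.011 * beta * fs * (dc * A)^(1/3) / 1000
= 0.011 * 1.07 * 195 * (70 * 5122)^(1/3) / 1000
= 0.163 mm

0.163


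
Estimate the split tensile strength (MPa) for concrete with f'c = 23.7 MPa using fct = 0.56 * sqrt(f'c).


fct = 0.56 * sqrt(23.7)
= 0.56 * 4.868
= 2.726 MPa

2.726


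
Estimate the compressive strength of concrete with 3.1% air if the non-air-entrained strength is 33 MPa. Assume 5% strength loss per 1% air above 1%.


Strength loss = (3.1 - 1) * 5 = 10.5%
f'c = 33 * (1 - 10.5/100)
= 29.54 MPa

29.54


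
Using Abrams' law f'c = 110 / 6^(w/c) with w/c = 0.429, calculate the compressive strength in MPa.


f'c = 110 / 6^0.429
= 110 / 2.157
= 51.0 MPa

51.0


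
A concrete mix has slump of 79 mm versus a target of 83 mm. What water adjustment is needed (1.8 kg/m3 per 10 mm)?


Difference = 83 - 79 = 4 mm
Water adjustment = 4 * 1.8 / 10 = 0.7 kg/m3

0.7


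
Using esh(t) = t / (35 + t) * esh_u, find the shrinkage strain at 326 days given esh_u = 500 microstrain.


esh(326) = 326 / (35 + 326) * 500
= 326 / 361 * 500
= 451.5 microstrain

451.5


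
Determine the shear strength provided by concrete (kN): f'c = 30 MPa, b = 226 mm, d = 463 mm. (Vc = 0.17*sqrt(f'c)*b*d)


Vc = 0.17 * sqrt(30) * 226 * 463 / 1000
= 97.43 kN

97.43


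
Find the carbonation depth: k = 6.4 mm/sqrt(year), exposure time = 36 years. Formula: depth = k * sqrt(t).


depth = k * sqrt(t)
= 6.4 * sqrt(36)
= 38.4 mm

38.4


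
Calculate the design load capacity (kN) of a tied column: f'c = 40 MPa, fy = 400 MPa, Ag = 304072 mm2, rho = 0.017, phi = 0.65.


Ast = rho * Ag = 0.017 * 304072 = 5169.224 mm2
phi*Pn = 0.65 * 0.80 * (0.85 * 40 * (304072 - 5169.224) + 400 * 5169.224) / 1000
= 6359.8 kN

6359.8


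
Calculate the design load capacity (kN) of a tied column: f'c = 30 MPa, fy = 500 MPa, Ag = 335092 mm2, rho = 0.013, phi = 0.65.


Ast = rho * Ag = 0.013 * 335092 = 4356.196 mm2
phi*Pn = 0.65 * 0.80 * (0.85 * 30 * (335092 - 4356.196) + 500 * 4356.196) / 1000
= 5518.17 kN

5518.17


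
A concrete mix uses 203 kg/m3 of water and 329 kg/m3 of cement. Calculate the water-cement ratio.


w/c = water / cement
w/c = 203 / 329 = 0.617

0.617


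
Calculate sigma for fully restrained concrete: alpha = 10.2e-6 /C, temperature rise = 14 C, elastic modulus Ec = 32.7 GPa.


sigma = alpha * dT * Ec
= 10.2e-6 * 14 * 32.7 * 1000
= 4.67 MPa

4.67


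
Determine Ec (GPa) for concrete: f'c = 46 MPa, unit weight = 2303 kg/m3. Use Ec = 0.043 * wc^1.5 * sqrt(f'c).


Ec = 0.043 * 2303^1.5 * sqrt(46) / 1000
= 32.23 GPa

32.23


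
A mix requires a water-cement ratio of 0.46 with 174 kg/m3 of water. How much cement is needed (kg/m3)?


Cement = water / (w/c)
= 174 / 0.46
= 378.3 kg/m3

378.3


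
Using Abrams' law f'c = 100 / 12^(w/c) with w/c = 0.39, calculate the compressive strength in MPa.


f'c = 100 / 12^0.39
= 100 / 2.636
= 37.94 MPa

37.94


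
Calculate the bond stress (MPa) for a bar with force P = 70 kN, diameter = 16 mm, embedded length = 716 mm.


u = P / (pi * db * ld)
= 70 * 1000 / (pi * 16 * 716)
= 1.945 MPa

1.945


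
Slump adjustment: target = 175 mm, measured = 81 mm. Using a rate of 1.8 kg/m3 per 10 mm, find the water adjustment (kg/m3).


Difference = 175 - 81 = 94 mm
Water adjustment = 94 * 1.8 / 10 = 16.9 kg/m3

16.9


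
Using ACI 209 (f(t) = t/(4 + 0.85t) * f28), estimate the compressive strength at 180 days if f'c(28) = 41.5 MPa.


f(180) = 180 / (4 + 0.85 * 180) * 41.5
= 180 / 157.0 * 41.5
= 47.58 MPa

47.58


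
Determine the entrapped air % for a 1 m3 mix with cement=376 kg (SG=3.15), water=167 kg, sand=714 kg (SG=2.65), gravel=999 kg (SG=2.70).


Vol cement = 376 / (3.15 * 1000) = 0.119365 m3
Vol water = 167 / 1000 = 0.167 m3
Vol sand = 714 / (2.65 * 1000) = 0.269434 m3
Vol gravel = 999 / (2.70 * 1000) = 0.37 m3
Total solid + water volume = 0.925799 m3
Air = (1 - 0.925799) * 100 = 7.42%

7.42


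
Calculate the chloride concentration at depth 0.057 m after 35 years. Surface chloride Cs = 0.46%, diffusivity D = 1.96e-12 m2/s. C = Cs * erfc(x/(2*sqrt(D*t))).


t_seconds = 35 * 365.25 * 24 * 3600 = 1104516000.0 s
arg = 0.057 / (2 * sqrt(1.96e-12 * 1104516000.0))
= 0.6125
erfc(0.6125) = 0.3864
C = 0.46 * 0.3864 = 0.1777%

0.1777


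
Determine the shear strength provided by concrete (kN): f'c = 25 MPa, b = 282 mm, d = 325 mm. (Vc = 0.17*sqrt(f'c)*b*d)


Vc = 0.17 * sqrt(25) * 282 * 325 / 1000
= 77.9 kN

77.9


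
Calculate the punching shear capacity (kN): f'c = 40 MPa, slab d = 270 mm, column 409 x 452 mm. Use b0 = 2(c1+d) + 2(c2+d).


b0 = 2*(409 + 270) + 2*(452 + 270) = 2802 mm
Vc = 0.33 * sqrt(40) * 2802 * 270 / 1000
= 1578.98 kN

1578.98


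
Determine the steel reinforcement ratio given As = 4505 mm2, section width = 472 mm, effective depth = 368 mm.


rho = As / (b * d)
= 4505 / (472 * 368)
= 0.0259

0.0259


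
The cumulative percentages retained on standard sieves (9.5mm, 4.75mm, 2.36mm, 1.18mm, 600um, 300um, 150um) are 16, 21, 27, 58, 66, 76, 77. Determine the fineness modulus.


FM = sum(cumulative % retained) / 100
= 341 / 100
= 3.41

3.41


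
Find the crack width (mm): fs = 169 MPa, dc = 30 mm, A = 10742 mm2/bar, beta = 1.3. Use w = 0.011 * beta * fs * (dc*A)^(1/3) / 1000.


w = 0.011 * beta * fs * (dc * A)^(1/3) / 1000
= 0.011 * 1.3 * 169 * (30 * 10742)^(1/3) / 1000
= 0.166 mm

0.166


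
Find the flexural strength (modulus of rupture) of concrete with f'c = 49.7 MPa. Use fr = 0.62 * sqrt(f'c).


fr = 0.62 * sqrt(49.7)
= 4.371 MPa

4.371


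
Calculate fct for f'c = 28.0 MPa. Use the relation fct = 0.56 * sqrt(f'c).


fct = 0.56 * sqrt(28.0)
= 0.56 * 5.292
= 2.963 MPa

2.963


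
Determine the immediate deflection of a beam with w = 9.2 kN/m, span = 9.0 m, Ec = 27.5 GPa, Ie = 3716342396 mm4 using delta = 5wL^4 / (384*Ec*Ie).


Convert: L = 9.0 m = 9000 mm, Ec = 27.5 GPa = 27500 MPa
delta = 5 * 9.2 * 9000^4 / (384 * 27500 * 3716342396)
= 7.69 mm

7.69


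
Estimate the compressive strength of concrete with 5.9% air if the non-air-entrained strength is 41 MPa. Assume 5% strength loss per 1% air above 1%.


Strength loss = (5.9 - 1) * 5 = 24.5%
f'c = 41 * (1 - 24.5/100)
= 30.96 MPa

30.96


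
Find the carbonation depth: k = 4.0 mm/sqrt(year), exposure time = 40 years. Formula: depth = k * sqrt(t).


depth = k * sqrt(t)
= 4.0 * sqrt(40)
= 25.3 mm

25.3


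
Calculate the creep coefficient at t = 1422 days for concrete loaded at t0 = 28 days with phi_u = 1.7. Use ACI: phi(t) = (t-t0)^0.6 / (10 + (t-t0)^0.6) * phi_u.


dt = 1422 - 28 = 1394
phi = 1394^0.6 / (10 + 1394^0.6) * 1.7
= 1.505

1.505


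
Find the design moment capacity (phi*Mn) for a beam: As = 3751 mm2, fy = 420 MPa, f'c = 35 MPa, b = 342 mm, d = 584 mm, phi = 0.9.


a = As * fy / (0.85 * f'c * b)
= 3751 * 420 / (0.85 * 35 * 342)
= 154.84 mm
Mn = As * fy * (d - a/2) / 10^6
= 798.0762 kN-m
phi*Mn = 0.9 * 798.0762 = 718.27 kN-m

718.27


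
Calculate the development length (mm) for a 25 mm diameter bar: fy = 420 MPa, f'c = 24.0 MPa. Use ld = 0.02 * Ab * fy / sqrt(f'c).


Ab = pi * 25^2 / 4 = 490.874 mm2
ld = 0.02 * 490.874 * 420 / sqrt(24.0)
= 841.7 mm

841.7


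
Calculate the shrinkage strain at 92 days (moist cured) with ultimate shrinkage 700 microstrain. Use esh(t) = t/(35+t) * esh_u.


esh(92) = 92 / (35 + 92) * 700
= 92 / 127 * 700
= 507.1 microstrain

507.1


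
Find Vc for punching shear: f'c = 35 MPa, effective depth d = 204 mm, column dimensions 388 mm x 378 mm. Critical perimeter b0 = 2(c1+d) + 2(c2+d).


b0 = 2*(388 + 204) + 2*(378 + 204) = 2348 mm
Vc = 0.33 * sqrt(35) * 2348 * 204 / 1000
= 935.14 kN

935.14


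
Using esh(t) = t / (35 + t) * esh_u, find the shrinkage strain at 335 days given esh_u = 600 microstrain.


esh(335) = 335 / (35 + 335) * 600
= 335 / 370 * 600
= 543.2 microstrain

543.2


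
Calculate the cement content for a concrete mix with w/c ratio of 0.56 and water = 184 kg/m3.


Cement = water / (w/c)
= 184 / 0.56
= 328.6 kg/m3

328.6


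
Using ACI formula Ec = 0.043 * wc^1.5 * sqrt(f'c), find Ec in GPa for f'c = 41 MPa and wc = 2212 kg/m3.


Ec = 0.043 * 2212^1.5 * sqrt(41) / 1000
= 28.64 GPa

28.64


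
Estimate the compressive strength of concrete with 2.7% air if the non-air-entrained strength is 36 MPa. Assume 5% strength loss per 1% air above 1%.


Strength loss = (2.7 - 1) * 5 = 8.5%
f'c = 36 * (1 - 8.5/100)
= 32.94 MPa

32.94


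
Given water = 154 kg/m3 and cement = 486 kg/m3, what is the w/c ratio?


w/c = water / cement
w/c = 154 / 486 = 0.317

0.317


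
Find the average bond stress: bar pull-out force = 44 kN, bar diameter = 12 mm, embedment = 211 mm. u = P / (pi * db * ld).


u = P / (pi * db * ld)
= 44 * 1000 / (pi * 12 * 211)
= 5.531 MPa

5.531


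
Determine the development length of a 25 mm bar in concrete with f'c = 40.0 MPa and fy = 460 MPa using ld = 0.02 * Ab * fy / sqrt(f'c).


Ab = pi * 25^2 / 4 = 490.874 mm2
ld = 0.02 * 490.874 * 460 / sqrt(40.0)
= 714.0 mm

714.0


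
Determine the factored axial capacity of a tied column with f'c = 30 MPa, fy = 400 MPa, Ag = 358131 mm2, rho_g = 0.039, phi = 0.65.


Ast = rho * Ag = 0.039 * 358131 = 13967.109 mm2
phi*Pn = 0.65 * 0.80 * (0.85 * 30 * (358131 - 13967.109) + 400 * 13967.109) / 1000
= 7468.77 kN

7468.77


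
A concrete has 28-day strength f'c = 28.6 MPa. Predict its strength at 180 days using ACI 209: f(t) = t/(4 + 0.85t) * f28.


f(180) = 180 / (4 + 0.85 * 180) * 28.6
= 180 / 157.0 * 28.6
= 32.79 MPa

32.79


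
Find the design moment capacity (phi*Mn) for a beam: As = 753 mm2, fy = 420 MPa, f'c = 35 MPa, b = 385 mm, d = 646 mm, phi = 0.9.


a = As * fy / (0.85 * f'c * b)
= 753 * 420 / (0.85 * 35 * 385)
= 27.6119 mm
Mn = As * fy * (d - a/2) / 10^6
= 199.9377 kN-m
phi*Mn = 0.9 * 199.9377 = 179.94 kN-m

179.94


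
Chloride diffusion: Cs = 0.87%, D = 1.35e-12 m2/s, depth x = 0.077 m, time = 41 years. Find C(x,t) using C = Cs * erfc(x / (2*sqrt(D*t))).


t_seconds = 41 * 365.25 * 24 * 3600 = 1293861600.0 s
arg = 0.077 / (2 * sqrt(1.35e-12 * 1293861600.0))
= 0.9212
erfc(0.9212) = 0.1927
C = 0.87 * 0.1927 = 0.1676%

0.1676


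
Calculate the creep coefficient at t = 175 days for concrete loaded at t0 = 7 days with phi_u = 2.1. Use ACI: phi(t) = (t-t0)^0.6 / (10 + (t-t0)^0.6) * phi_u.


dt = 175 - 7 = 168
phi = 168^0.6 / (10 + 168^0.6) * 2.1
= 1.436

1.436


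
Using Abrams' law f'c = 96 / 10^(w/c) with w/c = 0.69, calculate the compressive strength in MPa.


f'c = 96 / 10^0.69
= 96 / 4.898
= 19.6 MPa

19.6


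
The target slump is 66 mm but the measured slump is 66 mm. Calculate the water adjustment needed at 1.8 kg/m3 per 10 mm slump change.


Difference = 66 - 66 = 0 mm
Water adjustment = 0 * 1.8 / 10 = 0.0 kg/m3

0.0


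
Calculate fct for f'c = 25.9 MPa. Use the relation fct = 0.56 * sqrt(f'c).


fct = 0.56 * sqrt(25.9)
= 0.56 * 5.089
= 2.85 MPa

2.85


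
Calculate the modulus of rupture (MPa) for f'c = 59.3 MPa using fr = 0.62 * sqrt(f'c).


fr = 0.62 * sqrt(59.3)
= 4.774 MPa

4.774


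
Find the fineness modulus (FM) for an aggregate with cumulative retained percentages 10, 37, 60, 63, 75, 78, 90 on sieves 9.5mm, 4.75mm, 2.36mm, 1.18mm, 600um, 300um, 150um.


FM = sum(cumulative % retained) / 100
= 413 / 100
= 4.13

4.13


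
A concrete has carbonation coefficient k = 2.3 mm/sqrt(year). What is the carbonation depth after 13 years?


depth = k * sqrt(t)
= 2.3 * sqrt(13)
= 8.29 mm

8.29


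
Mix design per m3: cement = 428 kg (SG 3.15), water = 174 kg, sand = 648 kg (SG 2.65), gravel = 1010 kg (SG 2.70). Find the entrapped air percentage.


Vol cement = 428 / (3.15 * 1000) = 0.135873 m3
Vol water = 174 / 1000 = 0.174 m3
Vol sand = 648 / (2.65 * 1000) = 0.244528 m3
Vol gravel = 1010 / (2.70 * 1000) = 0.374074 m3
Total solid + water volume = 0.928475 m3
Air = (1 - 0.928475) * 100 = 7.15%

7.15


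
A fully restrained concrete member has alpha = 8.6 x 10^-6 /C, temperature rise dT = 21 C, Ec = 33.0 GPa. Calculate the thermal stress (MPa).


sigma = alpha * dT * Ec
= 8.6e-6 * 21 * 33.0 * 1000
= 5.96 MPa

5.96


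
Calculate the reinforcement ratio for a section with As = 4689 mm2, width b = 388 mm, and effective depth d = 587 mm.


rho = As / (b * d)
= 4689 / (388 * 587)
= 0.0206

0.0206


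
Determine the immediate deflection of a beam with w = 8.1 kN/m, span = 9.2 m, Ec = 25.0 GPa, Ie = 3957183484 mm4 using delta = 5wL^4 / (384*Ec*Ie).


Convert: L = 9.2 m = 9200 mm, Ec = 25.0 GPa = 25000 MPa
delta = 5 * 8.1 * 9200^4 / (384 * 25000 * 3957183484)
= 7.64 mm

7.64


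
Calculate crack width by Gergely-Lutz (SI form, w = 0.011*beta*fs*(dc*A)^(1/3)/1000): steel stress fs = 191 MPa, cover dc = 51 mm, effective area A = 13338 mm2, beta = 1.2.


w = 0.011 * beta * fs * (dc * A)^(1/3) / 1000
= 0.011 * 1.2 * 191 * (51 * 13338)^(1/3) / 1000
= 0.222 mm

0.222


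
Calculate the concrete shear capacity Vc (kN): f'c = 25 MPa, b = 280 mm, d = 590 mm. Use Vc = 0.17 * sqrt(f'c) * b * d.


Vc = 0.17 * sqrt(25) * 280 * 590 / 1000
= 140.42 kN

140.42


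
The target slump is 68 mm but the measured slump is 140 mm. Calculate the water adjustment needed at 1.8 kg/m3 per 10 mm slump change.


Difference = 68 - 140 = -72 mm
Water adjustment = -72 * 1.8 / 10 = -13.0 kg/m3

-13.0


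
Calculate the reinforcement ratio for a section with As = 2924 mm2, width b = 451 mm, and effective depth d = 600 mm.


rho = As / (b * d)
= 2924 / (451 * 600)
= 0.0108

0.0108


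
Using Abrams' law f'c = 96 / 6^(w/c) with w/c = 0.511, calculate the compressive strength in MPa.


f'c = 96 / 6^0.511
= 96 / 2.498
= 38.43 MPa

38.43


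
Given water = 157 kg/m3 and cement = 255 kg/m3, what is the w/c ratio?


w/c = water / cement
w/c = 157 / 255 = 0.616

0.616


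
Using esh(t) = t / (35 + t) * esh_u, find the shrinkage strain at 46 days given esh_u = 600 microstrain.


esh(46) = 46 / (35 + 46) * 600
= 46 / 81 * 600
= 340.7 microstrain

340.7


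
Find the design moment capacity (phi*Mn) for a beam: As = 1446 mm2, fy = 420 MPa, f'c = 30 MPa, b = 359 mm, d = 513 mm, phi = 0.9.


a = As * fy / (0.85 * f'c * b)
= 1446 * 420 / (0.85 * 30 * 359)
= 66.3411 mm
Mn = As * fy * (d - a/2) / 10^6
= 291.41 kN-m
phi*Mn = 0.9 * 291.41 = 262.27 kN-m

262.27


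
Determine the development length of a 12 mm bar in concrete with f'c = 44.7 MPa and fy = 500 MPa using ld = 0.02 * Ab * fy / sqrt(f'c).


Ab = pi * 12^2 / 4 = 113.097 mm2
ld = 0.02 * 113.097 * 500 / sqrt(44.7)
= 169.2 mm

169.2


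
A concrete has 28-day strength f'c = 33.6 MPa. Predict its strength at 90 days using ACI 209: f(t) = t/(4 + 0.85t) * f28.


f(90) = 90 / (4 + 0.85 * 90) * 33.6
= 90 / 80.5 * 33.6
= 37.57 MPa

37.57


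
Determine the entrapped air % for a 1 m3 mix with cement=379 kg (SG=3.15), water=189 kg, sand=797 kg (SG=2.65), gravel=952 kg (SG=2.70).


Vol cement = 379 / (3.15 * 1000) = 0.120317 m3
Vol water = 189 / 1000 = 0.189 m3
Vol sand = 797 / (2.65 * 1000) = 0.300755 m3
Vol gravel = 952 / (2.70 * 1000) = 0.352593 m3
Total solid + water volume = 0.962665 m3
Air = (1 - 0.962665) * 100 = 3.73%

3.73


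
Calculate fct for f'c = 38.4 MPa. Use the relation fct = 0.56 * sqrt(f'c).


fct = 0.56 * sqrt(38.4)
= 0.56 * 6.197
= 3.47 MPa

3.47


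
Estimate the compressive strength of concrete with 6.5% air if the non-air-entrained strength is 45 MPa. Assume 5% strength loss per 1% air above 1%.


Strength loss = (6.5 - 1) * 5 = 27.5%
f'c = 45 * (1 - 27.5/100)
= 32.62 MPa

32.62


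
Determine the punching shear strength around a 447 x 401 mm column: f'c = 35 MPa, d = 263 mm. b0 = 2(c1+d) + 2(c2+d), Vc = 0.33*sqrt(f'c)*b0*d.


b0 = 2*(447 + 263) + 2*(401 + 263) = 2748 mm
Vc = 0.33 * sqrt(35) * 2748 * 263 / 1000
= 1410.98 kN

1410.98


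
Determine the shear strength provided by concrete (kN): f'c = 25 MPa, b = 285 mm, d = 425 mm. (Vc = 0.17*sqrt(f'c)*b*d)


Vc = 0.17 * sqrt(25) * 285 * 425 / 1000
= 102.96 kN

102.96


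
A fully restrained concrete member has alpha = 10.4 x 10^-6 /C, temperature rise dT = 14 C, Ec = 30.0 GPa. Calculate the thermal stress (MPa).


sigma = alpha * dT * Ec
= 10.4e-6 * 14 * 30.0 * 1000
= 4.368 MPa

4.368


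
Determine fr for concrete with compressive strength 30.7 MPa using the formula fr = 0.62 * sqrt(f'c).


fr = 0.62 * sqrt(30.7)
= 3.435 MPa

3.435


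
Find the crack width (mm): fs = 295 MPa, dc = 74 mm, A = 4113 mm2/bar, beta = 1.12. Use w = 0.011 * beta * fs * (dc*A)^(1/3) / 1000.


w = 0.011 * beta * fs * (dc * A)^(1/3) / 1000
= 0.011 * 1.12 * 295 * (74 * 4113)^(1/3) / 1000
= 0.244 mm

0.244


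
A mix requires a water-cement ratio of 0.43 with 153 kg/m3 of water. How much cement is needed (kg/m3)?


Cement = water / (w/c)
= 153 / 0.43
= 355.8 kg/m3

355.8


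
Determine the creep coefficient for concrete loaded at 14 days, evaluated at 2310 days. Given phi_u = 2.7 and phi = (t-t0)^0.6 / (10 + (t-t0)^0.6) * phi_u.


dt = 2310 - 14 = 2296
phi = 2296^0.6 / (10 + 2296^0.6) * 2.7
= 2.463

2.463


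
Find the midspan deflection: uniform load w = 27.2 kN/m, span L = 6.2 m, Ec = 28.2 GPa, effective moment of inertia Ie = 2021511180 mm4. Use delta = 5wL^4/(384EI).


Convert: L = 6.2 m = 6200 mm, Ec = 28.2 GPa = 28200 MPa
delta = 5 * 27.2 * 6200^4 / (384 * 28200 * 2021511180)
= 9.18 mm

9.18


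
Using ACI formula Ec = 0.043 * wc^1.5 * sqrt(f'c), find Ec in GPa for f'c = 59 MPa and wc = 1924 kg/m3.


Ec = 0.043 * 1924^1.5 * sqrt(59) / 1000
= 27.87 GPa

27.87


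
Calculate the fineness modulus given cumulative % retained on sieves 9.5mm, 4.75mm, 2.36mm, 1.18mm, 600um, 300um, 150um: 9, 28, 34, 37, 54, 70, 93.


FM = sum(cumulative % retained) / 100
= 325 / 100
= 3.25

3.25


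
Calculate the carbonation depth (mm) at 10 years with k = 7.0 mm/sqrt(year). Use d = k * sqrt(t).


depth = k * sqrt(t)
= 7.0 * sqrt(10)
= 22.14 mm

22.14


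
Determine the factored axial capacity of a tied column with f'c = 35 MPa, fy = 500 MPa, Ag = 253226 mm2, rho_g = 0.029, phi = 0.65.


Ast = rho * Ag = 0.029 * 253226 = 7343.554 mm2
phi*Pn = 0.65 * 0.80 * (0.85 * 35 * (253226 - 7343.554) + 500 * 7343.554) / 1000
= 5713.13 kN

5713.13


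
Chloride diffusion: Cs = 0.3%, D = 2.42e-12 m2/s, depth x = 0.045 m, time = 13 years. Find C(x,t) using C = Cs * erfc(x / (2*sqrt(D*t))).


t_seconds = 13 * 365.25 * 24 * 3600 = 410248800.0 s
arg = 0.045 / (2 * sqrt(2.42e-12 * 410248800.0))
= 0.7141
erfc(0.7141) = 0.3126
C = 0.3 * 0.3126 = 0.0938%

0.0938


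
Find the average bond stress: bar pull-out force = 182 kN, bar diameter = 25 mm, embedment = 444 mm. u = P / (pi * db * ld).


u = P / (pi * db * ld)
= 182 * 1000 / (pi * 25 * 444)
= 5.219 MPa

5.219


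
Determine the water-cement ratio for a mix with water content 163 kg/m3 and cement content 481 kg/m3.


w/c = water / cement
w/c = 163 / 481 = 0.339

0.339


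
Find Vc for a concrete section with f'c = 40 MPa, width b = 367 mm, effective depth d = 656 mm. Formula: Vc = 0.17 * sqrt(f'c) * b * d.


Vc = 0.17 * sqrt(40) * 367 * 656 / 1000
= 258.85 kN

258.85


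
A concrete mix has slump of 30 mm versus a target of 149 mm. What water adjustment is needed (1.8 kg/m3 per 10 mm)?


Difference = 149 - 30 = 119 mm
Water adjustment = 119 * 1.8 / 10 = 21.4 kg/m3

21.4


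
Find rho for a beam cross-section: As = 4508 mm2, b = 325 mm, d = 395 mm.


rho = As / (b * d)
= 4508 / (325 * 395)
= 0.0351

0.0351


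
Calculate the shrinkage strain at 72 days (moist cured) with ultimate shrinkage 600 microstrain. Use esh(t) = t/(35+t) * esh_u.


esh(72) = 72 / (35 + 72) * 600
= 72 / 107 * 600
= 403.7 microstrain

403.7


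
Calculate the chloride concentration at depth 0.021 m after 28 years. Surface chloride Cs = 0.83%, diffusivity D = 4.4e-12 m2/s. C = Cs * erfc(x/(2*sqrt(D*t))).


t_seconds = 28 * 365.25 * 24 * 3600 = 883612800.0 s
arg = 0.021 / (2 * sqrt(4.4e-12 * 883612800.0))
= 0.1684
erfc(0.1684) = 0.8118
C = 0.83 * 0.8118 = 0.6738%

0.6738


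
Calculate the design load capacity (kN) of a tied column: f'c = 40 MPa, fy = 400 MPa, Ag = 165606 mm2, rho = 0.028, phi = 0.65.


Ast = rho * Ag = 0.028 * 165606 = 4636.968 mm2
phi*Pn = 0.65 * 0.80 * (0.85 * 40 * (165606 - 4636.968) + 400 * 4636.968) / 1000
= 3810.42 kN

3810.42


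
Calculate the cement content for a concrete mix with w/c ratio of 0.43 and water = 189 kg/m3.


Cement = water / (w/c)
= 189 / 0.43
= 439.5 kg/m3

439.5


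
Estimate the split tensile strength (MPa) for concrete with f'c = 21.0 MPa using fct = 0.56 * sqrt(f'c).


fct = 0.56 * sqrt(21.0)
= 0.56 * 4.583
= 2.566 MPa

2.566


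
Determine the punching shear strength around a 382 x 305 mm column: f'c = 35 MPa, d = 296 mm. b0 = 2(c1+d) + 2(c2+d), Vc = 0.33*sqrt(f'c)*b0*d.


b0 = 2*(382 + 296) + 2*(305 + 296) = 2558 mm
Vc = 0.33 * sqrt(35) * 2558 * 296 / 1000
= 1478.22 kN

1478.22


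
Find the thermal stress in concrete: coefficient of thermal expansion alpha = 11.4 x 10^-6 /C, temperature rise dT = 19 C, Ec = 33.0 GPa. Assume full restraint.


sigma = alpha * dT * Ec
= 11.4e-6 * 19 * 33.0 * 1000
= 7.148 MPa

7.148


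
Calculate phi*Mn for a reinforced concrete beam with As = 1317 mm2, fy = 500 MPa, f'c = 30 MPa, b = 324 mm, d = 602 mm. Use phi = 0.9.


a = As * fy / (0.85 * f'c * b)
= 1317 * 500 / (0.85 * 30 * 324)
= 79.7023 mm
Mn = As * fy * (d - a/2) / 10^6
= 370.175 kN-m
phi*Mn = 0.9 * 370.175 = 333.16 kN-m

333.16


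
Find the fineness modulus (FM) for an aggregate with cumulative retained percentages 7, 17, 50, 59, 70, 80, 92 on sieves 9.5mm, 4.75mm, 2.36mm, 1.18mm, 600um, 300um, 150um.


FM = sum(cumulative % retained) / 100
= 375 / 100
= 3.75

3.75


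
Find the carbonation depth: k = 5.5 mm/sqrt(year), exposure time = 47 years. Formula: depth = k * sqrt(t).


depth = k * sqrt(t)
= 5.5 * sqrt(47)
= 37.71 mm

37.71


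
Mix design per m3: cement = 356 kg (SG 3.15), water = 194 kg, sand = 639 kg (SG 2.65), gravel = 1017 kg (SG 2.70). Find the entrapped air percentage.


Vol cement = 356 / (3.15 * 1000) = 0.113016 m3
Vol water = 194 / 1000 = 0.194 m3
Vol sand = 639 / (2.65 * 1000) = 0.241132 m3
Vol gravel = 1017 / (2.70 * 1000) = 0.376667 m3
Total solid + water volume = 0.924815 m3
Air = (1 - 0.924815) * 100 = 7.52%

7.52


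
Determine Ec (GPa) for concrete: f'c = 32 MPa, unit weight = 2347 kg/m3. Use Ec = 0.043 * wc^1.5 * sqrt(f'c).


Ec = 0.043 * 2347^1.5 * sqrt(32) / 1000
= 27.66 GPa

27.66


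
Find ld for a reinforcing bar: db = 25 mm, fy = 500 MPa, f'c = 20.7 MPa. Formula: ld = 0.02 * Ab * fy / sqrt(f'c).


Ab = pi * 25^2 / 4 = 490.874 mm2
ld = 0.02 * 490.874 * 500 / sqrt(20.7)
= 1078.9 mm

1078.9


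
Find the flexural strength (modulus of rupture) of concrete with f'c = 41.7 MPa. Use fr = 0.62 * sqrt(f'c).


fr = 0.62 * sqrt(41.7)
= 4.004 MPa

4.004


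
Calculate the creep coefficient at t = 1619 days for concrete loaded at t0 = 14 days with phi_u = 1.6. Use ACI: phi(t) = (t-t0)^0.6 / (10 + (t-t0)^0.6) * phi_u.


dt = 1619 - 14 = 1605
phi = 1605^0.6 / (10 + 1605^0.6) * 1.6
= 1.429

1.429


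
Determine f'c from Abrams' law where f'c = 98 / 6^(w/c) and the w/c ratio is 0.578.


f'c = 98 / 6^0.578
= 98 / 2.817
= 34.79 MPa

34.79


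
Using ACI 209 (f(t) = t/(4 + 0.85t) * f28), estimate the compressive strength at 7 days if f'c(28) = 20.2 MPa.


f(7) = 7 / (4 + 0.85 * 7) * 20.2
= 7 / 9.95 * 20.2
= 14.21 MPa

14.21


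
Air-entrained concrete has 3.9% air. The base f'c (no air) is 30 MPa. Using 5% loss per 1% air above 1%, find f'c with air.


Strength loss = (3.9 - 1) * 5 = 14.5%
f'c = 30 * (1 - 14.5/100)
= 25.65 MPa

25.65


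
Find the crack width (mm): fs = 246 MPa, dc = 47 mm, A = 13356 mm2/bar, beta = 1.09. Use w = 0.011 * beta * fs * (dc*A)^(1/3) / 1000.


w = 0.011 * beta * fs * (dc * A)^(1/3) / 1000
= 0.011 * 1.09 * 246 * (47 * 13356)^(1/3) / 1000
= 0.253 mm

0.253


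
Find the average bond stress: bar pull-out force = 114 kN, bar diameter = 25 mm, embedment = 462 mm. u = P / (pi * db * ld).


u = P / (pi * db * ld)
= 114 * 1000 / (pi * 25 * 462)
= 3.142 MPa

3.142


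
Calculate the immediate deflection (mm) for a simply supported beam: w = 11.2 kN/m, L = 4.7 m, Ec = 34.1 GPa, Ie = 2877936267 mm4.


Convert: L = 4.7 m = 4700 mm, Ec = 34.1 GPa = 34100 MPa
delta = 5 * 11.2 * 4700^4 / (384 * 34100 * 2877936267)
= 0.73 mm

0.73


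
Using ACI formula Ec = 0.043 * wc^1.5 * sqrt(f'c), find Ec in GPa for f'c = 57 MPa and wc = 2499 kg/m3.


Ec = 0.043 * 2499^1.5 * sqrt(57) / 1000
= 40.56 GPa

40.56


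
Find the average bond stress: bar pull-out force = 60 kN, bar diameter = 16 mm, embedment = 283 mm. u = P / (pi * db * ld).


u = P / (pi * db * ld)
= 60 * 1000 / (pi * 16 * 283)
= 4.218 MPa

4.218


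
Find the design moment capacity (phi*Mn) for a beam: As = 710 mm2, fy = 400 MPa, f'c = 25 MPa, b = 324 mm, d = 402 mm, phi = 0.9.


a = As * fy / (0.85 * f'c * b)
= 710 * 400 / (0.85 * 25 * 324)
= 41.2491 mm
Mn = As * fy * (d - a/2) / 10^6
= 108.3106 kN-m
phi*Mn = 0.9 * 108.3106 = 97.48 kN-m

97.48


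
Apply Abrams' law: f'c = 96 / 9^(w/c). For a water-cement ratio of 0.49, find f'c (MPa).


f'c = 96 / 9^0.49
= 96 / 2.935
= 32.71 MPa

32.71


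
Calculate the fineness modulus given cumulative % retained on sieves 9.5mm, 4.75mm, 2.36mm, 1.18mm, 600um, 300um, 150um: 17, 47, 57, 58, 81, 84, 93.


FM = sum(cumulative % retained) / 100
= 437 / 100
= 4.37

4.37


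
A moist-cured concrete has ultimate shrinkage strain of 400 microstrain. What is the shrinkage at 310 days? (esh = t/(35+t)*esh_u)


esh(310) = 310 / (35 + 310) * 400
= 310 / 345 * 400
= 359.4 microstrain

359.4


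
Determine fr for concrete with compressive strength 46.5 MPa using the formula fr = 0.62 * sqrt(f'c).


fr = 0.62 * sqrt(46.5)
= 4.228 MPa

4.228


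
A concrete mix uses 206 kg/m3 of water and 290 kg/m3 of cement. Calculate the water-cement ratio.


w/c = water / cement
w/c = 206 / 290 = 0.71

0.71


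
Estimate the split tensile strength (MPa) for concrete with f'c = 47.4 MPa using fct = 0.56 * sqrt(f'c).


fct = 0.56 * sqrt(47.4)
= 0.56 * 6.885
= 3.855 MPa

3.855


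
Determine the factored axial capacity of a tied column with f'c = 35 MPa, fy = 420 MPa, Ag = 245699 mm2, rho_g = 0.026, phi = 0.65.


Ast = rho * Ag = 0.026 * 245699 = 6388.174 mm2
phi*Pn = 0.65 * 0.80 * (0.85 * 35 * (245699 - 6388.174) + 420 * 6388.174) / 1000
= 5097.32 kN

5097.32


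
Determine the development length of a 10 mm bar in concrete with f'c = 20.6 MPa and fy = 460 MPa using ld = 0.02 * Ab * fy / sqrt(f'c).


Ab = pi * 10^2 / 4 = 78.54 mm2
ld = 0.02 * 78.54 * 460 / sqrt(20.6)
= 159.2 mm

159.2


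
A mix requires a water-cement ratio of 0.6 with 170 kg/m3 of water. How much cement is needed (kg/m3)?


Cement = water / (w/c)
= 170 / 0.6
= 283.3 kg/m3

283.3


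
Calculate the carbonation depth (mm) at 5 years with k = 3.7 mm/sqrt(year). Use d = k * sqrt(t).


depth = k * sqrt(t)
= 3.7 * sqrt(5)
= 8.27 mm

8.27


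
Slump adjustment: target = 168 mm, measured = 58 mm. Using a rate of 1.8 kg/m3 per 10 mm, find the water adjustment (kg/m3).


Difference = 168 - 58 = 110 mm
Water adjustment = 110 * 1.8 / 10 = 19.8 kg/m3

19.8


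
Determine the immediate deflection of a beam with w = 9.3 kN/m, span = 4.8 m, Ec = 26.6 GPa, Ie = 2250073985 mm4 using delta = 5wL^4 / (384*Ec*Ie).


Convert: L = 4.8 m = 4800 mm, Ec = 26.6 GPa = 26600 MPa
delta = 5 * 9.3 * 4800^4 / (384 * 26600 * 2250073985)
= 1.07 mm

1.07


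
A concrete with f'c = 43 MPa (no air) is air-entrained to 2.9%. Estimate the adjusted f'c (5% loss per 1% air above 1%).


Strength loss = (2.9 - 1) * 5 = 9.5%
f'c = 43 * (1 - 9.5/100)
= 38.91 MPa

38.91


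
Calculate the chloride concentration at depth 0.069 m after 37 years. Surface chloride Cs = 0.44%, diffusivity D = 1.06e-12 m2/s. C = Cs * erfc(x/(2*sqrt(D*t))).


t_seconds = 37 * 365.25 * 24 * 3600 = 1167631200.0 s
arg = 0.069 / (2 * sqrt(1.06e-12 * 1167631200.0))
= 0.9806
erfc(0.9806) = 0.1655
C = 0.44 * 0.1655 = 0.0728%

0.0728


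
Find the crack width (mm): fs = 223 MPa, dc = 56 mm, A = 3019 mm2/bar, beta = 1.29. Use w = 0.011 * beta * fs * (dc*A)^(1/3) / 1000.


w = 0.011 * beta * fs * (dc * A)^(1/3) / 1000
= 0.011 * 1.29 * 223 * (56 * 3019)^(1/3) / 1000
= 0.175 mm

0.175


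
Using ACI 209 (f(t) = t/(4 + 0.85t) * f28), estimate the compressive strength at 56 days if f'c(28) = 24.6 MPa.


f(56) = 56 / (4 + 0.85 * 56) * 24.6
= 56 / 51.6 * 24.6
= 26.7 MPa

26.7


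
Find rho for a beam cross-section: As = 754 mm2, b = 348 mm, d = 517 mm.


rho = As / (b * d)
= 754 / (348 * 517)
= 0.0042

0.0042


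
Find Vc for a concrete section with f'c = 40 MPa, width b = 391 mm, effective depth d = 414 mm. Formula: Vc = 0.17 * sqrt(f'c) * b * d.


Vc = 0.17 * sqrt(40) * 391 * 414 / 1000
= 174.04 kN

174.04


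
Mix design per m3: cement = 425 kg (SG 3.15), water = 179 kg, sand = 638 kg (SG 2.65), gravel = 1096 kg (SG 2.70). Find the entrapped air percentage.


Vol cement = 425 / (3.15 * 1000) = 0.134921 m3
Vol water = 179 / 1000 = 0.179 m3
Vol sand = 638 / (2.65 * 1000) = 0.240755 m3
Vol gravel = 1096 / (2.70 * 1000) = 0.405926 m3
Total solid + water volume = 0.960601 m3
Air = (1 - 0.960601) * 100 = 3.94%

3.94


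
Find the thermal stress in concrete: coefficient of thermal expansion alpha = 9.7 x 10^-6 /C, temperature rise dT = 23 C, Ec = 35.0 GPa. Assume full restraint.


sigma = alpha * dT * Ec
= 9.7e-6 * 23 * 35.0 * 1000
= 7.808 MPa

7.808


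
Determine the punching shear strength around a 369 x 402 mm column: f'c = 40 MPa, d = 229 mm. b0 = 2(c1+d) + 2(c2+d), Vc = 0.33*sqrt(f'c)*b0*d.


b0 = 2*(369 + 229) + 2*(402 + 229) = 2458 mm
Vc = 0.33 * sqrt(40) * 2458 * 229 / 1000
= 1174.79 kN

1174.79


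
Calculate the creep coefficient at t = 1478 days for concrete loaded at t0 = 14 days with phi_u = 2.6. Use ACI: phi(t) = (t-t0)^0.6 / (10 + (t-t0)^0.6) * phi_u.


dt = 1478 - 14 = 1464
phi = 1464^0.6 / (10 + 1464^0.6) * 2.6
= 2.309

2.309


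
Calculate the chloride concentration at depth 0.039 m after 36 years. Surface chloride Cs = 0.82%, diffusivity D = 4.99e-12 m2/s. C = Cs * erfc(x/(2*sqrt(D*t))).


t_seconds = 36 * 365.25 * 24 * 3600 = 1136073600.0 s
arg = 0.039 / (2 * sqrt(4.99e-12 * 1136073600.0))
= 0.259
erfc(0.259) = 0.7142
C = 0.82 * 0.7142 = 0.5856%

0.5856


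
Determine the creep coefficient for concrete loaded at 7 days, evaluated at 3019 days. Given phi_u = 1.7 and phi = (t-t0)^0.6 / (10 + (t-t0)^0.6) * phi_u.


dt = 3019 - 7 = 3012
phi = 3012^0.6 / (10 + 3012^0.6) * 1.7
= 1.571

1.571


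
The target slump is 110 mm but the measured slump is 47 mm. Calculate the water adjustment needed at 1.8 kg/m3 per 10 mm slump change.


Difference = 110 - 47 = 63 mm
Water adjustment = 63 * 1.8 / 10 = 11.3 kg/m3

11.3


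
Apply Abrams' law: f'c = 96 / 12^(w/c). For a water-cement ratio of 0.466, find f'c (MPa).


f'c = 96 / 12^0.466
= 96 / 3.183
= 30.16 MPa

30.16


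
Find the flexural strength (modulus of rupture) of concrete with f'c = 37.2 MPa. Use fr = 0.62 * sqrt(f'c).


fr = 0.62 * sqrt(37.2)
= 3.781 MPa

3.781


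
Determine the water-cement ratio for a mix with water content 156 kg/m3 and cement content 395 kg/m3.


w/c = water / cement
w/c = 156 / 395 = 0.395

0.395


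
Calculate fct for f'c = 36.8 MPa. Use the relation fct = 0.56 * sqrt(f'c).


fct = 0.56 * sqrt(36.8)
= 0.56 * 6.066
= 3.397 MPa

3.397


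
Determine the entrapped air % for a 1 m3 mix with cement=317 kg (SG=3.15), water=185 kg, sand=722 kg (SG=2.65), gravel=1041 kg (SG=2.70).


Vol cement = 317 / (3.15 * 1000) = 0.100635 m3
Vol water = 185 / 1000 = 0.185 m3
Vol sand = 722 / (2.65 * 1000) = 0.272453 m3
Vol gravel = 1041 / (2.70 * 1000) = 0.385556 m3
Total solid + water volume = 0.943643 m3
Air = (1 - 0.943643) * 100 = 5.64%

5.64


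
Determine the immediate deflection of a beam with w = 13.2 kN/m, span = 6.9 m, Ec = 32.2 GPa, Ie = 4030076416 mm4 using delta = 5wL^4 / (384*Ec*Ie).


Convert: L = 6.9 m = 6900 mm, Ec = 32.2 GPa = 32200 MPa
delta = 5 * 13.2 * 6900^4 / (384 * 32200 * 4030076416)
= 3.0 mm

3.0


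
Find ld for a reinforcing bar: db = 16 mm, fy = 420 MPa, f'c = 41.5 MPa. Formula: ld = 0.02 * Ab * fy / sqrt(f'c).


Ab = pi * 16^2 / 4 = 201.062 mm2
ld = 0.02 * 201.062 * 420 / sqrt(41.5)
= 262.2 mm

262.2


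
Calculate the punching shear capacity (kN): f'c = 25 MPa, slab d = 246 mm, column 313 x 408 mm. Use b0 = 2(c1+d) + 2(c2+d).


b0 = 2*(313 + 246) + 2*(408 + 246) = 2426 mm
Vc = 0.33 * sqrt(25) * 2426 * 246 / 1000
= 984.71 kN

984.71


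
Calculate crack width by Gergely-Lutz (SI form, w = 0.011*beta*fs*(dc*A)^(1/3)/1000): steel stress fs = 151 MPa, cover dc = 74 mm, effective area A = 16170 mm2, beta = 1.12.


w = 0.011 * beta * fs * (dc * A)^(1/3) / 1000
= 0.011 * 1.12 * 151 * (74 * 16170)^(1/3) / 1000
= 0.198 mm

0.198


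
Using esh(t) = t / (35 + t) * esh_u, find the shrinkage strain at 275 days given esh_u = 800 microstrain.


esh(275) = 275 / (35 + 275) * 800
= 275 / 310 * 800
= 709.7 microstrain

709.7


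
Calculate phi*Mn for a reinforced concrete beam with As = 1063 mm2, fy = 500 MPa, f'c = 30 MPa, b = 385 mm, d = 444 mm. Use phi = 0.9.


a = As * fy / (0.85 * f'c * b)
= 1063 * 500 / (0.85 * 30 * 385)
= 54.138 mm
Mn = As * fy * (d - a/2) / 10^6
= 221.5988 kN-m
phi*Mn = 0.9 * 221.5988 = 199.44 kN-m

199.44


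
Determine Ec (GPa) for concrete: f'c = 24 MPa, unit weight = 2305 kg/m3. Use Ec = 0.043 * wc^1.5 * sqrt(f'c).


Ec = 0.043 * 2305^1.5 * sqrt(24) / 1000
= 23.31 GPa

23.31


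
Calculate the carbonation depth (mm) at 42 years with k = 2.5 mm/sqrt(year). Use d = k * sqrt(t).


depth = k * sqrt(t)
= 2.5 * sqrt(42)
= 16.2 mm

16.2


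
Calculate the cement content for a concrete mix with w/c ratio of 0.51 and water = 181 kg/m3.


Cement = water / (w/c)
= 181 / 0.51
= 354.9 kg/m3

354.9


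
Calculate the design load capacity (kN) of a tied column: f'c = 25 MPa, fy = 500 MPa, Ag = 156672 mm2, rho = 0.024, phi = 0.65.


Ast = rho * Ag = 0.024 * 156672 = 3760.128 mm2
phi*Pn = 0.65 * 0.80 * (0.85 * 25 * (156672 - 3760.128) + 500 * 3760.128) / 1000
= 2667.31 kN

2667.31
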